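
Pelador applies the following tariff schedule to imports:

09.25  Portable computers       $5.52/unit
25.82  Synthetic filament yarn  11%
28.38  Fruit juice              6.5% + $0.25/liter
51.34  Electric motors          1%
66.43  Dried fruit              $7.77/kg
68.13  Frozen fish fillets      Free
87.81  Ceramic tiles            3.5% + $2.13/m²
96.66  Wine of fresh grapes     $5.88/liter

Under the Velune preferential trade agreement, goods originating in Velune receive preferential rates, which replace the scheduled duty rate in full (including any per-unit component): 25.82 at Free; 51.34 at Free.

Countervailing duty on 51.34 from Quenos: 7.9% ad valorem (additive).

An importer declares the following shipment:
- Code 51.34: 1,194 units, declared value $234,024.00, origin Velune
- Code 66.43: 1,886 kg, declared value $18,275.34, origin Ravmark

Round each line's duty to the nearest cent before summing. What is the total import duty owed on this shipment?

$14,654.22

Line 1 (51.34, Velune, 1,194 units, $234,024.00):
Base rate for 51.34 is 1%.
Origin Velune qualifies under the Pelador–Velune agreement and 51.34 is covered: preferential rate Free applies instead.
The additional-duty order on 51.34 targets Quenos, not Velune; it does not apply.
Duty = $234,024.00 × 0% = $0.00.
Line 2 (66.43, Ravmark, 1,886 kg, $18,275.34):
Base rate for 66.43 is $7.77/kg.
Duty = 1,886 × $7.77 = $14,654.22.
Total = $0.00 + $14,654.22 = $14,654.22.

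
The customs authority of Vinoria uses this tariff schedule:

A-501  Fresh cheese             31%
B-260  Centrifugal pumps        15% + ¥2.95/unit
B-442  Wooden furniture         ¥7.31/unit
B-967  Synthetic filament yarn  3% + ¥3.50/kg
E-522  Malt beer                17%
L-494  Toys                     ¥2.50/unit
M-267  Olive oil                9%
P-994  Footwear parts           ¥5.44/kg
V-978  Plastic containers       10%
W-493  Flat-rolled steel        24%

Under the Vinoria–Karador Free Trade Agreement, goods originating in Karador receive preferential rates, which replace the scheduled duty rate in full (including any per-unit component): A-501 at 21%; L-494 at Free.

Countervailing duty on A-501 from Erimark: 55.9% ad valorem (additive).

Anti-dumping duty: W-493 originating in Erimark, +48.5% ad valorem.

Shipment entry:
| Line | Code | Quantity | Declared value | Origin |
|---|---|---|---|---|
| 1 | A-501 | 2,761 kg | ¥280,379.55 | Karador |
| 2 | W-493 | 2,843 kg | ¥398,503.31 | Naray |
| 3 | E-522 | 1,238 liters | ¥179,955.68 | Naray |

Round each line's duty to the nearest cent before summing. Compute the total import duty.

¥185,112.97

Line 1 (A-501, Karador, 2,761 kg, ¥280,379.55):
Base rate for A-501 is 31%.
Origin Karador qualifies under the Vinoria–Karador agreement and A-501 is covered: preferential rate 21% applies instead.
The additional-duty order on A-501 targets Erimark, not Karador; it does not apply.
Duty = ¥280,379.55 × 21% = ¥58,879.71.
Line 2 (W-493, Naray, 2,843 kg, ¥398,503.31):
Base rate for W-493 is 24%.
The additional-duty order on W-493 targets Erimark, not Naray; it does not apply.
Duty = ¥398,503.31 × 24% = ¥95,640.79.
Line 3 (E-522, Naray, 1,238 liters, ¥179,955.68):
Base rate for E-522 is 17%.
Duty = ¥179,955.68 × 17% = ¥30,592.47.
Total = ¥58,879.71 + ¥95,640.79 + ¥30,592.47 = ¥185,112.97.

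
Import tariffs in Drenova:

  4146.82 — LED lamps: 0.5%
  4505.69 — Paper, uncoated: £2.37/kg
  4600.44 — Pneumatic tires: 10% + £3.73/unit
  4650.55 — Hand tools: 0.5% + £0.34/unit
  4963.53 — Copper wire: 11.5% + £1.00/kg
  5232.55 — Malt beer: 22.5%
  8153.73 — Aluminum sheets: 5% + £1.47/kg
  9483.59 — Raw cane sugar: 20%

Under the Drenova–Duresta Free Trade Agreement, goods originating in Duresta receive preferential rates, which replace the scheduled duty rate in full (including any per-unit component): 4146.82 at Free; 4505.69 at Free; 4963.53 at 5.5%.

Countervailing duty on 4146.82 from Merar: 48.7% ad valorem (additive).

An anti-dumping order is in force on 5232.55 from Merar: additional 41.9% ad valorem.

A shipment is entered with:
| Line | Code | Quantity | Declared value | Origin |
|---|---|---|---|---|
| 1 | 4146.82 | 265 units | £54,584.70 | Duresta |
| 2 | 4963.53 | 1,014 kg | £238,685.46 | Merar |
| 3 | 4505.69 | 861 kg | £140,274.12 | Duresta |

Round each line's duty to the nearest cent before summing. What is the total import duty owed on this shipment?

Line 1 (4146.82, Duresta, 265 units, £54,584.70):
Base rate for 4146.82 is 0.5%.
Origin Duresta qualifies under the Drenova–Duresta agreement and 4146.82 is covered: preferential rate Free applies instead.
The additional-duty order on 4146.82 targets Merar, not Duresta; it does not apply.
Duty = £54,584.70 × 0% = £0.00.
Line 2 (4963.53, Merar, 1,014 kg, £238,685.46):
Base rate for 4963.53 is 11.5% + £1.00/kg.
4963.53 has an FTA preferential rate, but origin Merar is not Duresta; base rate stands.
Duty = £238,685.46 × 11.5% + 1,014 × £1.00 = £28,462.83.
Line 3 (4505.69, Duresta, 861 kg, £140,274.12):
Base rate for 4505.69 is £2.37/kg.
Origin Duresta qualifies under the Drenova–Duresta agreement and 4505.69 is covered: preferential rate Free applies instead.
Duty = £140,274.12 × 0% = £0.00.
Total = £0.00 + £28,462.83 + £0.00 = £28,462.83.

£28,462.83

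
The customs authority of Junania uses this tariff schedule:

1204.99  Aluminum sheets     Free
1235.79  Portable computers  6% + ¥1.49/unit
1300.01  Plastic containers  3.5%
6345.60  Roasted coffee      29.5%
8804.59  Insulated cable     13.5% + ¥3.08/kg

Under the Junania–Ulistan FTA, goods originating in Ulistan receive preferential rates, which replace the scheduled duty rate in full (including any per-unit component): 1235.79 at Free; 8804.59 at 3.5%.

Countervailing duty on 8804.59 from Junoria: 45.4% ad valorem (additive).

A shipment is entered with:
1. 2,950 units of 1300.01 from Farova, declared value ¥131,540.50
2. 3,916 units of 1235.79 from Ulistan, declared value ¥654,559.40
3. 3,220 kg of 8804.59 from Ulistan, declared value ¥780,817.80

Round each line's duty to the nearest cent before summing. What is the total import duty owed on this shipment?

Line 1 (1300.01, Farova, 2,950 units, ¥131,540.50):
Base rate for 1300.01 is 3.5%.
Duty = ¥131,540.50 × 3.5% = ¥4,603.92.
Line 2 (1235.79, Ulistan, 3,916 units, ¥654,559.40):
Base rate for 1235.79 is 6% + ¥1.49/unit.
Origin Ulistan qualifies under the Junania–Ulistan agreement and 1235.79 is covered: preferential rate Free applies instead.
Duty = ¥654,559.40 × 0% = ¥0.00.
Line 3 (8804.59, Ulistan, 3,220 kg, ¥780,817.80):
Base rate for 8804.59 is 13.5% + ¥3.08/kg.
Origin Ulistan qualifies under the Junania–Ulistan agreement and 8804.59 is covered: preferential rate 3.5% applies instead.
The additional-duty order on 8804.59 targets Junoria, not Ulistan; it does not apply.
Duty = ¥780,817.80 × 3.5% = ¥27,328.62.
Total = ¥4,603.92 + ¥0.00 + ¥27,328.62 = ¥31,932.54.

¥31,932.54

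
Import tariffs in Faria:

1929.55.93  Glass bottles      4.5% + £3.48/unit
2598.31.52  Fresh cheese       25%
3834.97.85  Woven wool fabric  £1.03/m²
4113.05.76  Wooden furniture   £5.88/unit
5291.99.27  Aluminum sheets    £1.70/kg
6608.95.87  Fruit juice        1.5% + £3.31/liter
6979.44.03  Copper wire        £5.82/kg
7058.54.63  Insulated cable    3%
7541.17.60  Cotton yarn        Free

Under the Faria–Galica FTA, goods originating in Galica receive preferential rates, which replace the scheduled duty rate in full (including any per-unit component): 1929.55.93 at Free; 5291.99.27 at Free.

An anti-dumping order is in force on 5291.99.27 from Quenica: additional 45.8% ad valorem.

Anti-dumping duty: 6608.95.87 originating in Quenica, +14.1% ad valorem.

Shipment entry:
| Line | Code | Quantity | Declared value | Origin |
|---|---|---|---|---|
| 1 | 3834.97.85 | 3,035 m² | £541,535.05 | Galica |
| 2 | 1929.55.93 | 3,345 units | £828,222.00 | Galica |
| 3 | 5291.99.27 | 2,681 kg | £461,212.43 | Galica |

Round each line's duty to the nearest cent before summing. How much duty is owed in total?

Line 1 (3834.97.85, Galica, 3,035 m², £541,535.05):
Base rate for 3834.97.85 is £1.03/m².
Origin Galica is the FTA partner but 3834.97.85 is not on the preference list; base rate stands.
Duty = 3,035 × £1.03 = £3,126.05.
Line 2 (1929.55.93, Galica, 3,345 units, £828,222.00):
Base rate for 1929.55.93 is 4.5% + £3.48/unit.
Origin Galica qualifies under the Faria–Galica agreement and 1929.55.93 is covered: preferential rate Free applies instead.
Duty = £828,222.00 × 0% = £0.00.
Line 3 (5291.99.27, Galica, 2,681 kg, £461,212.43):
Base rate for 5291.99.27 is £1.70/kg.
Origin Galica qualifies under the Faria–Galica agreement and 5291.99.27 is covered: preferential rate Free applies instead.
The additional-duty order on 5291.99.27 targets Quenica, not Galica; it does not apply.
Duty = £461,212.43 × 0% = £0.00.
Total = £3,126.05 + £0.00 + £0.00 = £3,126.05.

£3,126.05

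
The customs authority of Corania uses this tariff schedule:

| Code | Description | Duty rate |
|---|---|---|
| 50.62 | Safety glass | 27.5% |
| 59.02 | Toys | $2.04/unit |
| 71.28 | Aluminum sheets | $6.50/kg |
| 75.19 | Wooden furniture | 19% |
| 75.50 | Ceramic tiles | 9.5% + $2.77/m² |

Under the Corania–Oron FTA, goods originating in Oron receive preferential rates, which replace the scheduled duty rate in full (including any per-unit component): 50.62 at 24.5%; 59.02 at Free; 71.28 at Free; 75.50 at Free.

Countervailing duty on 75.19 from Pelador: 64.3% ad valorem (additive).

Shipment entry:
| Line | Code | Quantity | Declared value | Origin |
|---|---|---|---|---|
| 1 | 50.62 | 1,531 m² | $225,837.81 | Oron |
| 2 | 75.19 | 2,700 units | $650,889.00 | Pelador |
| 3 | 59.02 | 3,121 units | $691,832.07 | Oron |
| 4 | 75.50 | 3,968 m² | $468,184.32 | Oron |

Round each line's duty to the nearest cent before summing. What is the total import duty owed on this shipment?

Line 1 (50.62, Oron, 1,531 m², $225,837.81):
Base rate for 50.62 is 27.5%.
Origin Oron qualifies under the Corania–Oron agreement and 50.62 is covered: preferential rate 24.5% applies instead.
Duty = $225,837.81 × 24.5% = $55,330.26.
Line 2 (75.19, Pelador, 2,700 units, $650,889.00):
Base rate for 75.19 is 19%.
Additional duty on 75.19 from Pelador: +64.3%. Applied ad valorem rate: 19% + 64.3% = 83.3%.
Duty = $650,889.00 × 83.3% = $542,190.54.
Line 3 (59.02, Oron, 3,121 units, $691,832.07):
Base rate for 59.02 is $2.04/unit.
Origin Oron qualifies under the Corania–Oron agreement and 59.02 is covered: preferential rate Free applies instead.
Duty = $691,832.07 × 0% = $0.00.
Line 4 (75.50, Oron, 3,968 m², $468,184.32):
Base rate for 75.50 is 9.5% + $2.77/m².
Origin Oron qualifies under the Corania–Oron agreement and 75.50 is covered: preferential rate Free applies instead.
Duty = $468,184.32 × 0% = $0.00.
Total = $55,330.26 + $542,190.54 + $0.00 + $0.00 = $597,520.80.

$597,520.80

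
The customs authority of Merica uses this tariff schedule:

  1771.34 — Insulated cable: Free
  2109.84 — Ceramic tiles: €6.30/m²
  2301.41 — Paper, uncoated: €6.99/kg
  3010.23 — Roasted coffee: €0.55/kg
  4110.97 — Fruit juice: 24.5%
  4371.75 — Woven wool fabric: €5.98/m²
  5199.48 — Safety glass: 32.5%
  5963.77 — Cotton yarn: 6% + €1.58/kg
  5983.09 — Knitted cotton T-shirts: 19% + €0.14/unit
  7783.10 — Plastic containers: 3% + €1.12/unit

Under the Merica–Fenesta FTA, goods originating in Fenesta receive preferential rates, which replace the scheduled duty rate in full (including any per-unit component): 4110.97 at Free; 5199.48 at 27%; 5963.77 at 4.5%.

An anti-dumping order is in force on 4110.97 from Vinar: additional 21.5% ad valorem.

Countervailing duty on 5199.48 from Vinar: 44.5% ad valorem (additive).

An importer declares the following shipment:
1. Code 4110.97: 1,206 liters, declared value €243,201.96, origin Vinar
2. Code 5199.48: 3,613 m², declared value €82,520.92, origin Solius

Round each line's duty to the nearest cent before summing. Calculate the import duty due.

Line 1 (4110.97, Vinar, 1,206 liters, €243,201.96):
Base rate for 4110.97 is 24.5%.
4110.97 has an FTA preferential rate, but origin Vinar is not Fenesta; base rate stands.
Additional duty on 4110.97 from Vinar: +21.5%. Applied ad valorem rate: 24.5% + 21.5% = 46%.
Duty = €243,201.96 × 46% = €111,872.90.
Line 2 (5199.48, Solius, 3,613 m², €82,520.92):
Base rate for 5199.48 is 32.5%.
5199.48 has an FTA preferential rate, but origin Solius is not Fenesta; base rate stands.
The additional-duty order on 5199.48 targets Vinar, not Solius; it does not apply.
Duty = €82,520.92 × 32.5% = €26,819.30.
Total = €111,872.90 + €26,819.30 = €138,692.20.

€138,692.20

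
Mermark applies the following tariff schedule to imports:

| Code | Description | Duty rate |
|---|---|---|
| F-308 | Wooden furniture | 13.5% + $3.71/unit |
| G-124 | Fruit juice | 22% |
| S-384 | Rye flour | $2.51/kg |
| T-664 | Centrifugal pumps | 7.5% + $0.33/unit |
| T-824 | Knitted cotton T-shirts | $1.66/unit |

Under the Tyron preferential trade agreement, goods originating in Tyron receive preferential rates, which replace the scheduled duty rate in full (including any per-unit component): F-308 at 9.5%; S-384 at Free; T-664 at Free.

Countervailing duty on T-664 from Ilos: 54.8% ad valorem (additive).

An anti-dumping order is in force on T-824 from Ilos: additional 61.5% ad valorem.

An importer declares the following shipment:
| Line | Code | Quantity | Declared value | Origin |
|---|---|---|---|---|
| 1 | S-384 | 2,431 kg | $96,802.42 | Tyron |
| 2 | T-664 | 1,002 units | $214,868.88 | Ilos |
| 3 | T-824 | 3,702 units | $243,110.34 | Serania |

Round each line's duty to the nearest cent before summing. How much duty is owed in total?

Line 1 (S-384, Tyron, 2,431 kg, $96,802.42):
Base rate for S-384 is $2.51/kg.
Origin Tyron qualifies under the Mermark–Tyron agreement and S-384 is covered: preferential rate Free applies instead.
Duty = $96,802.42 × 0% = $0.00.
Line 2 (T-664, Ilos, 1,002 units, $214,868.88):
Base rate for T-664 is 7.5% + $0.33/unit.
T-664 has an FTA preferential rate, but origin Ilos is not Tyron; base rate stands.
Additional duty on T-664 from Ilos: +54.8%. Applied ad valorem rate: 7.5% + 54.8% = 62.3%.
Duty = $214,868.88 × 62.3% + 1,002 × $0.33 = $134,193.97.
Line 3 (T-824, Serania, 3,702 units, $243,110.34):
Base rate for T-824 is $1.66/unit.
The additional-duty order on T-824 targets Ilos, not Serania; it does not apply.
Duty = 3,702 × $1.66 = $6,145.32.
Total = $0.00 + $134,193.97 + $6,145.32 = $140,339.29.

$140,339.29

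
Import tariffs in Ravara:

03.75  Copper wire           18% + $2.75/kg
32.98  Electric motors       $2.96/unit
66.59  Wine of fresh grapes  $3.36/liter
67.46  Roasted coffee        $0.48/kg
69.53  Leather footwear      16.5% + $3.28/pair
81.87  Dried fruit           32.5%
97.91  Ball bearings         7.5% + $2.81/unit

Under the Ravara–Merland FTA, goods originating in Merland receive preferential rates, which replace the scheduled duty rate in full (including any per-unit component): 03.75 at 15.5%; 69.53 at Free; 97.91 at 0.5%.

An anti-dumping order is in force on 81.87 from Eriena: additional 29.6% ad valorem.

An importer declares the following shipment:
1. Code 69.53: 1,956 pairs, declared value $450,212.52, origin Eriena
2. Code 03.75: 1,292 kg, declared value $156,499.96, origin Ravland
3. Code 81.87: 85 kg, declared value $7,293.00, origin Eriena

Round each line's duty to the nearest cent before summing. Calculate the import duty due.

Line 1 (69.53, Eriena, 1,956 pairs, $450,212.52):
Base rate for 69.53 is 16.5% + $3.28/pair.
69.53 has an FTA preferential rate, but origin Eriena is not Merland; base rate stands.
Duty = $450,212.52 × 16.5% + 1,956 × $3.28 = $80,700.75.
Line 2 (03.75, Ravland, 1,292 kg, $156,499.96):
Base rate for 03.75 is 18% + $2.75/kg.
03.75 has an FTA preferential rate, but origin Ravland is not Merland; base rate stands.
Duty = $156,499.96 × 18% + 1,292 × $2.75 = $31,722.99.
Line 3 (81.87, Eriena, 85 kg, $7,293.00):
Base rate for 81.87 is 32.5%.
Additional duty on 81.87 from Eriena: +29.6%. Applied ad valorem rate: 32.5% + 29.6% = 62.1%.
Duty = $7,293.00 × 62.1% = $4,528.95.
Total = $80,700.75 + $31,722.99 + $4,528.95 = $116,952.69.

$116,952.69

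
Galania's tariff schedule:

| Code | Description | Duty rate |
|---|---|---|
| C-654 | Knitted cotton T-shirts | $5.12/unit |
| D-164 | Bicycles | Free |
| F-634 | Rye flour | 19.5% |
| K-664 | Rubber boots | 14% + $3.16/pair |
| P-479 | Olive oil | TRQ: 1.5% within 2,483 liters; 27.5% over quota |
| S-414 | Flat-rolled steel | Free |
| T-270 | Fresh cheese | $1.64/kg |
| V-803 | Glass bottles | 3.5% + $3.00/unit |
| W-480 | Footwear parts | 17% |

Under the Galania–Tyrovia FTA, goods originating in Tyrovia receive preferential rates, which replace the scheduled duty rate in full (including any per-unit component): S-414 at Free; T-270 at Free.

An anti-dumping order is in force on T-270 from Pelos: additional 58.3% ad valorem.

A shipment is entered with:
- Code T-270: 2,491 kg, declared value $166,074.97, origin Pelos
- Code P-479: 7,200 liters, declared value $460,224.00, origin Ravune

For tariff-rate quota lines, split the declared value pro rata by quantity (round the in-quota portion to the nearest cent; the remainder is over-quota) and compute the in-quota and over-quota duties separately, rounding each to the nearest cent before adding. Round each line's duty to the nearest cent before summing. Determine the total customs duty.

Line 1 (T-270, Pelos, 2,491 kg, $166,074.97):
Base rate for T-270 is $1.64/kg.
T-270 has an FTA preferential rate, but origin Pelos is not Tyrovia; base rate stands.
Additional duty on T-270 from Pelos: +58.3% ad valorem. Applied ad valorem rate = 58.3%.
Duty = $166,074.97 × 58.3% + 2,491 × $1.64 = $100,906.95.
Line 2 (P-479, Ravune, 7,200 liters, $460,224.00):
Code P-479 is under a tariff-rate quota (threshold 2,483 liters). In-quota: 2,483 liters at 1.5%; over-quota: 4,717 liters at 27.5%.
Pro-rata value split: in-quota = $460,224.00 × 2,483/7,200 = $158,713.36; over-quota = $460,224.00 − $158,713.36 = $301,510.64.
In-quota duty = $158,713.36 × 1.5% = $2,380.70. Over-quota duty = $301,510.64 × 27.5% = $82,915.43.
Line duty = $2,380.70 + $82,915.43 = $85,296.13.
Total = $100,906.95 + $85,296.13 = $186,203.08.

$186,203.08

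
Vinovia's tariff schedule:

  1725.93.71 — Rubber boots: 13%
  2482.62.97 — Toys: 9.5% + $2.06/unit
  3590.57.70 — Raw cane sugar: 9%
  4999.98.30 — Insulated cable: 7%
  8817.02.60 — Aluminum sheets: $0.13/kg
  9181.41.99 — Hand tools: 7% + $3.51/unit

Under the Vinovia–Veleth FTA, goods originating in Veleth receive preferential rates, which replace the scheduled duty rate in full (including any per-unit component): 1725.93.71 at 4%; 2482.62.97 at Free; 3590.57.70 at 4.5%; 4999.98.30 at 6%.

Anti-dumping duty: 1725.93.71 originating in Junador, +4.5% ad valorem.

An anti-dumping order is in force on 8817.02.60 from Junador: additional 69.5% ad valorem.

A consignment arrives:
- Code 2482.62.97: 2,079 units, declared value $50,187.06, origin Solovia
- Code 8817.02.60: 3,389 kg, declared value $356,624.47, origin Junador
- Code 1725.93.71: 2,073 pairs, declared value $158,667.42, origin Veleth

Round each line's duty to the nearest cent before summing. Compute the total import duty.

$263,691.79

Line 1 (2482.62.97, Solovia, 2,079 units, $50,187.06):
Base rate for 2482.62.97 is 9.5% + $2.06/unit.
2482.62.97 has an FTA preferential rate, but origin Solovia is not Veleth; base rate stands.
Duty = $50,187.06 × 9.5% + 2,079 × $2.06 = $9,050.51.
Line 2 (8817.02.60, Junador, 3,389 kg, $356,624.47):
Base rate for 8817.02.60 is $0.13/kg.
Additional duty on 8817.02.60 from Junador: +69.5% ad valorem. Applied ad valorem rate = 69.5%.
Duty = $356,624.47 × 69.5% + 3,389 × $0.13 = $248,294.58.
Line 3 (1725.93.71, Veleth, 2,073 pairs, $158,667.42):
Base rate for 1725.93.71 is 13%.
Origin Veleth qualifies under the Vinovia–Veleth agreement and 1725.93.71 is covered: preferential rate 4% applies instead.
The additional-duty order on 1725.93.71 targets Junador, not Veleth; it does not apply.
Duty = $158,667.42 × 4% = $6,346.70.
Total = $9,050.51 + $248,294.58 + $6,346.70 = $263,691.79.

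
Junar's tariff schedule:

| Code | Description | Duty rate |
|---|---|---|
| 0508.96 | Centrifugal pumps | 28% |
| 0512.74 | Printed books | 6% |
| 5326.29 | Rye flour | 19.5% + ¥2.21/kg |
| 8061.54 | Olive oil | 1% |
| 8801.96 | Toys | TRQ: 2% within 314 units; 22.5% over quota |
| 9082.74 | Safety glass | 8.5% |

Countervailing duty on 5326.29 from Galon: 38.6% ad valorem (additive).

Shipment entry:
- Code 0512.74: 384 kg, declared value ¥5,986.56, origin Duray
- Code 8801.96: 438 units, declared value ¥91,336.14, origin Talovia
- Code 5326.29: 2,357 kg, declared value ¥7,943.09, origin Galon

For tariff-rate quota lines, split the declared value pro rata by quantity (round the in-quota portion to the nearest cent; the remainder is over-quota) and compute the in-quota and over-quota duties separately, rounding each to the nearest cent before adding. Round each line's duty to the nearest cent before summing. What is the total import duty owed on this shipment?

¥17,310.66

Line 1 (0512.74, Duray, 384 kg, ¥5,986.56):
Base rate for 0512.74 is 6%.
Duty = ¥5,986.56 × 6% = ¥359.19.
Line 2 (8801.96, Talovia, 438 units, ¥91,336.14):
Code 8801.96 is under a tariff-rate quota (threshold 314 units). In-quota: 314 units at 2%; over-quota: 124 units at 22.5%.
Pro-rata value split: in-quota = ¥91,336.14 × 314/438 = ¥65,478.42; over-quota = ¥91,336.14 − ¥65,478.42 = ¥25,857.72.
In-quota duty = ¥65,478.42 × 2% = ¥1,309.57. Over-quota duty = ¥25,857.72 × 22.5% = ¥5,817.99.
Line duty = ¥1,309.57 + ¥5,817.99 = ¥7,127.56.
Line 3 (5326.29, Galon, 2,357 kg, ¥7,943.09):
Base rate for 5326.29 is 19.5% + ¥2.21/kg.
Additional duty on 5326.29 from Galon: +38.6%. Applied ad valorem rate: 19.5% + 38.6% = 58.1%.
Duty = ¥7,943.09 × 58.1% + 2,357 × ¥2.21 = ¥9,823.91.
Total = ¥359.19 + ¥7,127.56 + ¥9,823.91 = ¥17,310.66.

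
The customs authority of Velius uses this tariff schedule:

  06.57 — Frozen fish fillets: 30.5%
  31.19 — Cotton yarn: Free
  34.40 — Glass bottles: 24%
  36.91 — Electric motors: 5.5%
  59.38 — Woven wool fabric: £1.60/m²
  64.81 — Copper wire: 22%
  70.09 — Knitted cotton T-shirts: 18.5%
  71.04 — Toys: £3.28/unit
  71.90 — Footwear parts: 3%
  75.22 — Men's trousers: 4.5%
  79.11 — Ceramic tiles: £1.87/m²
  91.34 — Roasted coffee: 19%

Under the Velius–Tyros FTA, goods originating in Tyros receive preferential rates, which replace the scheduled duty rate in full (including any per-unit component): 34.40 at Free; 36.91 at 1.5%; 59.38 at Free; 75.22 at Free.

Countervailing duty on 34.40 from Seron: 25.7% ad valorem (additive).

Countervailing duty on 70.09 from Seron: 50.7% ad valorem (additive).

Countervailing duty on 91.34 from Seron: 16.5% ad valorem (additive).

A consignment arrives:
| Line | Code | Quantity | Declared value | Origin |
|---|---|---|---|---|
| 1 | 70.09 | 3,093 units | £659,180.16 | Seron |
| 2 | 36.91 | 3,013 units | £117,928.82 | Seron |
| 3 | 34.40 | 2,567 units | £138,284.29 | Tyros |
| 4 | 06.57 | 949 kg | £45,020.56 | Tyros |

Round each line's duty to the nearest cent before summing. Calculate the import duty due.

Line 1 (70.09, Seron, 3,093 units, £659,180.16):
Base rate for 70.09 is 18.5%.
Additional duty on 70.09 from Seron: +50.7%. Applied ad valorem rate: 18.5% + 50.7% = 69.2%.
Duty = £659,180.16 × 69.2% = £456,152.67.
Line 2 (36.91, Seron, 3,013 units, £117,928.82):
Base rate for 36.91 is 5.5%.
36.91 has an FTA preferential rate, but origin Seron is not Tyros; base rate stands.
Duty = £117,928.82 × 5.5% = £6,486.09.
Line 3 (34.40, Tyros, 2,567 units, £138,284.29):
Base rate for 34.40 is 24%.
Origin Tyros qualifies under the Velius–Tyros agreement and 34.40 is covered: preferential rate Free applies instead.
The additional-duty order on 34.40 targets Seron, not Tyros; it does not apply.
Duty = £138,284.29 × 0% = £0.00.
Line 4 (06.57, Tyros, 949 kg, £45,020.56):
Base rate for 06.57 is 30.5%.
Origin Tyros is the FTA partner but 06.57 is not on the preference list; base rate stands.
Duty = £45,020.56 × 30.5% = £13,731.27.
Total = £456,152.67 + £6,486.09 + £0.00 + £13,731.27 = £476,370.03.

£476,370.03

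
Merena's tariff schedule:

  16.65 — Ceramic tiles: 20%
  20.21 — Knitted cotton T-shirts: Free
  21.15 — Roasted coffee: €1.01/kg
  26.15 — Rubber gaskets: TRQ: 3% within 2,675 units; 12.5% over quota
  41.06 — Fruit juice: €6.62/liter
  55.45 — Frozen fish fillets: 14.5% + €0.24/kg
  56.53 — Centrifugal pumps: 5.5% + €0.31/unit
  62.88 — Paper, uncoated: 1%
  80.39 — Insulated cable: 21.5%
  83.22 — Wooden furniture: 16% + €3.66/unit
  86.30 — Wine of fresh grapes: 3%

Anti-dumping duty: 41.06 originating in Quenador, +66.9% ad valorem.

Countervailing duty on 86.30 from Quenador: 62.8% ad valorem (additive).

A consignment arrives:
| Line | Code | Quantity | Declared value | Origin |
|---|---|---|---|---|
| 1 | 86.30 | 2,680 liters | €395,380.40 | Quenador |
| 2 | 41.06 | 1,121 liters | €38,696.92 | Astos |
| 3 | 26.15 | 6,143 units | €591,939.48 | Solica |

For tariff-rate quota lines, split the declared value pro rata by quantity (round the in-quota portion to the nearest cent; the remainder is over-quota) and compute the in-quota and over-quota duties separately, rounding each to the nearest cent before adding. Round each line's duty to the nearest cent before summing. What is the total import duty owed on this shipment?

€317,086.27

Line 1 (86.30, Quenador, 2,680 liters, €395,380.40):
Base rate for 86.30 is 3%.
Additional duty on 86.30 from Quenador: +62.8%. Applied ad valorem rate: 3% + 62.8% = 65.8%.
Duty = €395,380.40 × 65.8% = €260,160.30.
Line 2 (41.06, Astos, 1,121 liters, €38,696.92):
Base rate for 41.06 is €6.62/liter.
The additional-duty order on 41.06 targets Quenador, not Astos; it does not apply.
Duty = 1,121 × €6.62 = €7,421.02.
Line 3 (26.15, Solica, 6,143 units, €591,939.48):
Code 26.15 is under a tariff-rate quota (threshold 2,675 units). In-quota: 2,675 units at 3%; over-quota: 3,468 units at 12.5%.
Pro-rata value split: in-quota = €591,939.48 × 2,675/6,143 = €257,763.00; over-quota = €591,939.48 − €257,763.00 = €334,176.48.
In-quota duty = €257,763.00 × 3% = €7,732.89. Over-quota duty = €334,176.48 × 12.5% = €41,772.06.
Line duty = €7,732.89 + €41,772.06 = €49,504.95.
Total = €260,160.30 + €7,421.02 + €49,504.95 = €317,086.27.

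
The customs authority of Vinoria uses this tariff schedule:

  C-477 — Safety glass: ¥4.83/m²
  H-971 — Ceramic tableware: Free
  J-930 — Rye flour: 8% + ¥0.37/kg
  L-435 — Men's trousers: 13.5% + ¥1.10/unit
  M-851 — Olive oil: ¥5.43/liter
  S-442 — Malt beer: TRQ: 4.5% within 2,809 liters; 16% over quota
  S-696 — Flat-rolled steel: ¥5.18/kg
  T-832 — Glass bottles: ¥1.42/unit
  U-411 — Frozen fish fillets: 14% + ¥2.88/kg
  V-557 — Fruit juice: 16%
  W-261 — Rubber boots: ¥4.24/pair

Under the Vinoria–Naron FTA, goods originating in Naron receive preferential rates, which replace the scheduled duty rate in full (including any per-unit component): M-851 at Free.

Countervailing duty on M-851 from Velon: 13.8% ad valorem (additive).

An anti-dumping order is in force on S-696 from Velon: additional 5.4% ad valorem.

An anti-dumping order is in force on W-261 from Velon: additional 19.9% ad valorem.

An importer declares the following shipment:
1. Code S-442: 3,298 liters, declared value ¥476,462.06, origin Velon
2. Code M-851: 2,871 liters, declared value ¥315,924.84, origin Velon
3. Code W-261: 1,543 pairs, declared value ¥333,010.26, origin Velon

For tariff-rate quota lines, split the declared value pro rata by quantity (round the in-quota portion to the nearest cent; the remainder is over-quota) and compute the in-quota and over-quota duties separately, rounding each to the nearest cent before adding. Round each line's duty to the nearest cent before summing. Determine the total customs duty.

¥161,563.58

Line 1 (S-442, Velon, 3,298 liters, ¥476,462.06):
Code S-442 is under a tariff-rate quota (threshold 2,809 liters). In-quota: 2,809 liters at 4.5%; over-quota: 489 liters at 16%.
Pro-rata value split: in-quota = ¥476,462.06 × 2,809/3,298 = ¥405,816.23; over-quota = ¥476,462.06 − ¥405,816.23 = ¥70,645.83.
In-quota duty = ¥405,816.23 × 4.5% = ¥18,261.73. Over-quota duty = ¥70,645.83 × 16% = ¥11,303.33.
Line duty = ¥18,261.73 + ¥11,303.33 = ¥29,565.06.
Line 2 (M-851, Velon, 2,871 liters, ¥315,924.84):
Base rate for M-851 is ¥5.43/liter.
M-851 has an FTA preferential rate, but origin Velon is not Naron; base rate stands.
Additional duty on M-851 from Velon: +13.8% ad valorem. Applied ad valorem rate = 13.8%.
Duty = ¥315,924.84 × 13.8% + 2,871 × ¥5.43 = ¥59,187.16.
Line 3 (W-261, Velon, 1,543 pairs, ¥333,010.26):
Base rate for W-261 is ¥4.24/pair.
Additional duty on W-261 from Velon: +19.9% ad valorem. Applied ad valorem rate = 19.9%.
Duty = ¥333,010.26 × 19.9% + 1,543 × ¥4.24 = ¥72,811.36.
Total = ¥29,565.06 + ¥59,187.16 + ¥72,811.36 = ¥161,563.58.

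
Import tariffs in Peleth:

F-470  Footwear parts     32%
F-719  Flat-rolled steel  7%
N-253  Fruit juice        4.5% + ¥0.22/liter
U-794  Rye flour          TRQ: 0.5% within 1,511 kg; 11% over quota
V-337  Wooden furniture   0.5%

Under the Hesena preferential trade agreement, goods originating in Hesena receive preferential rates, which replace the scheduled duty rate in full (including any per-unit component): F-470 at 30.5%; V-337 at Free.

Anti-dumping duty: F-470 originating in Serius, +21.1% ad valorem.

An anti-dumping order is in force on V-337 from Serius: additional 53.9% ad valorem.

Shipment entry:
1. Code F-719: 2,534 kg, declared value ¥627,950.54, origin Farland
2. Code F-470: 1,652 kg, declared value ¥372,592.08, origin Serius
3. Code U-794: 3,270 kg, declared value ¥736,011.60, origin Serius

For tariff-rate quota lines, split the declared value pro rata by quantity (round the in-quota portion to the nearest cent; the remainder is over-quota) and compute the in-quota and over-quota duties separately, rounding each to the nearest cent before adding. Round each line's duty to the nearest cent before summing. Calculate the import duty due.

¥287,054.14

Line 1 (F-719, Farland, 2,534 kg, ¥627,950.54):
Base rate for F-719 is 7%.
Duty = ¥627,950.54 × 7% = ¥43,956.54.
Line 2 (F-470, Serius, 1,652 kg, ¥372,592.08):
Base rate for F-470 is 32%.
F-470 has an FTA preferential rate, but origin Serius is not Hesena; base rate stands.
Additional duty on F-470 from Serius: +21.1%. Applied ad valorem rate: 32% + 21.1% = 53.1%.
Duty = ¥372,592.08 × 53.1% = ¥197,846.39.
Line 3 (U-794, Serius, 3,270 kg, ¥736,011.60):
Code U-794 is under a tariff-rate quota (threshold 1,511 kg). In-quota: 1,511 kg at 0.5%; over-quota: 1,759 kg at 11%.
Pro-rata value split: in-quota = ¥736,011.60 × 1,511/3,270 = ¥340,095.88; over-quota = ¥736,011.60 − ¥340,095.88 = ¥395,915.72.
In-quota duty = ¥340,095.88 × 0.5% = ¥1,700.48. Over-quota duty = ¥395,915.72 × 11% = ¥43,550.73.
Line duty = ¥1,700.48 + ¥43,550.73 = ¥45,251.21.
Total = ¥43,956.54 + ¥197,846.39 + ¥45,251.21 = ¥287,054.14.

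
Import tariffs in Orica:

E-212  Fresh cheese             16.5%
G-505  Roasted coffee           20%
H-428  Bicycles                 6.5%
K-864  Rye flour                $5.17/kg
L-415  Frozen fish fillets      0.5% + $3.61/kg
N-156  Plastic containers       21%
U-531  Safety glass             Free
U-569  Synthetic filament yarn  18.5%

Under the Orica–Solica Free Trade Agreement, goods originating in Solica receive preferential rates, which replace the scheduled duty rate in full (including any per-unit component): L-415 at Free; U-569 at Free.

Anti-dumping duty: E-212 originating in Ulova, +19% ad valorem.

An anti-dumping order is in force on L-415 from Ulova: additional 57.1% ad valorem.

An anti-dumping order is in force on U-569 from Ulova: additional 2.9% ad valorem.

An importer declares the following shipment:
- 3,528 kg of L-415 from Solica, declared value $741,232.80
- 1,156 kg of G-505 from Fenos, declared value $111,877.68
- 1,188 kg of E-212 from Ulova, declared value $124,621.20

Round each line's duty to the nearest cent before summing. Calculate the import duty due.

$66,616.07

Line 1 (L-415, Solica, 3,528 kg, $741,232.80):
Base rate for L-415 is 0.5% + $3.61/kg.
Origin Solica qualifies under the Orica–Solica agreement and L-415 is covered: preferential rate Free applies instead.
The additional-duty order on L-415 targets Ulova, not Solica; it does not apply.
Duty = $741,232.80 × 0% = $0.00.
Line 2 (G-505, Fenos, 1,156 kg, $111,877.68):
Base rate for G-505 is 20%.
Duty = $111,877.68 × 20% = $22,375.54.
Line 3 (E-212, Ulova, 1,188 kg, $124,621.20):
Base rate for E-212 is 16.5%.
Additional duty on E-212 from Ulova: +19%. Applied ad valorem rate: 16.5% + 19% = 35.5%.
Duty = $124,621.20 × 35.5% = $44,240.53.
Total = $0.00 + $22,375.54 + $44,240.53 = $66,616.07.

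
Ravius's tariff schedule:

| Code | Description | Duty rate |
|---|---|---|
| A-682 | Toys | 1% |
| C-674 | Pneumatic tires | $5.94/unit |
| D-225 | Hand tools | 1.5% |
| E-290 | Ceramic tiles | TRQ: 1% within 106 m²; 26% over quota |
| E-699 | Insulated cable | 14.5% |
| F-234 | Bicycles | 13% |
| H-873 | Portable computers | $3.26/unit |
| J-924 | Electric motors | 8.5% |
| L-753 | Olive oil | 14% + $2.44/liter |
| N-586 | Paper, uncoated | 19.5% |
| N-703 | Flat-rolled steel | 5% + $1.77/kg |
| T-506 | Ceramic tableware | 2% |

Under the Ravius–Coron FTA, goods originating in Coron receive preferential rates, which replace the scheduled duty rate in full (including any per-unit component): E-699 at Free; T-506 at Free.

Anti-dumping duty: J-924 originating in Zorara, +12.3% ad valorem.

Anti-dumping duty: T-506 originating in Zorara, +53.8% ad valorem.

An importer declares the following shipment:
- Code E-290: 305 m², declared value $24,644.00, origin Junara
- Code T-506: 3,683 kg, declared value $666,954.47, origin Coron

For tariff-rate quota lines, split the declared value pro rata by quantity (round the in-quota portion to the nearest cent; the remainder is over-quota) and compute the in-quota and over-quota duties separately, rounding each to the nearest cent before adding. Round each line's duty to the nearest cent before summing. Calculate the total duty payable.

$4,266.24

Line 1 (E-290, Junara, 305 m², $24,644.00):
Code E-290 is under a tariff-rate quota (threshold 106 m²). In-quota: 106 m² at 1%; over-quota: 199 m² at 26%.
Pro-rata value split: in-quota = $24,644.00 × 106/305 = $8,564.80; over-quota = $24,644.00 − $8,564.80 = $16,079.20.
In-quota duty = $8,564.80 × 1% = $85.65. Over-quota duty = $16,079.20 × 26% = $4,180.59.
Line duty = $85.65 + $4,180.59 = $4,266.24.
Line 2 (T-506, Coron, 3,683 kg, $666,954.47):
Base rate for T-506 is 2%.
Origin Coron qualifies under the Ravius–Coron agreement and T-506 is covered: preferential rate Free applies instead.
The additional-duty order on T-506 targets Zorara, not Coron; it does not apply.
Duty = $666,954.47 × 0% = $0.00.
Total = $4,266.24 + $0.00 = $4,266.24.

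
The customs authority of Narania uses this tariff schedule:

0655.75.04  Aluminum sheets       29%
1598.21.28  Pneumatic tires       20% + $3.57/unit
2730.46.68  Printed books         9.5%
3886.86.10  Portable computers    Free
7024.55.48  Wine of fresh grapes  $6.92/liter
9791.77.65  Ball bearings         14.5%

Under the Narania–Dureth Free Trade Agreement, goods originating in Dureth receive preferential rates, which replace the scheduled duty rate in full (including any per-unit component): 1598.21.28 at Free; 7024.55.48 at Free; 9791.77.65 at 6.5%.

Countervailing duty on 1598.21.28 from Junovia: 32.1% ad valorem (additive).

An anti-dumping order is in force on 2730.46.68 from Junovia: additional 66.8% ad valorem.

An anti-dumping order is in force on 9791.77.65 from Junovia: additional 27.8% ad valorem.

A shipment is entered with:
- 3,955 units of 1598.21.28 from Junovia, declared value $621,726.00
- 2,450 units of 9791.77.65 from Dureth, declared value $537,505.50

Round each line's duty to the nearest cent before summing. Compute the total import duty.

Line 1 (1598.21.28, Junovia, 3,955 units, $621,726.00):
Base rate for 1598.21.28 is 20% + $3.57/unit.
1598.21.28 has an FTA preferential rate, but origin Junovia is not Dureth; base rate stands.
Additional duty on 1598.21.28 from Junovia: +32.1%. Applied ad valorem rate: 20% + 32.1% = 52.1%.
Duty = $621,726.00 × 52.1% + 3,955 × $3.57 = $338,038.60.
Line 2 (9791.77.65, Dureth, 2,450 units, $537,505.50):
Base rate for 9791.77.65 is 14.5%.
Origin Dureth qualifies under the Narania–Dureth agreement and 9791.77.65 is covered: preferential rate 6.5% applies instead.
The additional-duty order on 9791.77.65 targets Junovia, not Dureth; it does not apply.
Duty = $537,505.50 × 6.5% = $34,937.86.
Total = $338,038.60 + $34,937.86 = $372,976.46.

$372,976.46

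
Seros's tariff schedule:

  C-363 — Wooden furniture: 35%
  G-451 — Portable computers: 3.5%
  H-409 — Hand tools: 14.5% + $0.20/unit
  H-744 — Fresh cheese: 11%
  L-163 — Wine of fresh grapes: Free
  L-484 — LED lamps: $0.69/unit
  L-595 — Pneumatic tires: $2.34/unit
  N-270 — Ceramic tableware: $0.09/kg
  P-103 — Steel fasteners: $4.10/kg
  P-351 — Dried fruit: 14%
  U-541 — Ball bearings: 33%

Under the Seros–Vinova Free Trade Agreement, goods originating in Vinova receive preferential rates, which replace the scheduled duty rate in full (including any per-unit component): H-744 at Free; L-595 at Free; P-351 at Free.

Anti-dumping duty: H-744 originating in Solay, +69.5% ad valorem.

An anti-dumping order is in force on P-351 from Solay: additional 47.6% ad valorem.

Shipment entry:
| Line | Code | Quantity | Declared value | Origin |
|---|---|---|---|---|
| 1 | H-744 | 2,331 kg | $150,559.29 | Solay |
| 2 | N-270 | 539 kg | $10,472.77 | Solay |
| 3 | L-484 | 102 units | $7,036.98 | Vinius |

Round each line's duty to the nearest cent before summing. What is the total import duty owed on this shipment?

Line 1 (H-744, Solay, 2,331 kg, $150,559.29):
Base rate for H-744 is 11%.
H-744 has an FTA preferential rate, but origin Solay is not Vinova; base rate stands.
Additional duty on H-744 from Solay: +69.5%. Applied ad valorem rate: 11% + 69.5% = 80.5%.
Duty = $150,559.29 × 80.5% = $121,200.23.
Line 2 (N-270, Solay, 539 kg, $10,472.77):
Base rate for N-270 is $0.09/kg.
Duty = 539 × $0.09 = $48.51.
Line 3 (L-484, Vinius, 102 units, $7,036.98):
Base rate for L-484 is $0.69/unit.
Duty = 102 × $0.69 = $70.38.
Total = $121,200.23 + $48.51 + $70.38 = $121,319.12.

$121,319.12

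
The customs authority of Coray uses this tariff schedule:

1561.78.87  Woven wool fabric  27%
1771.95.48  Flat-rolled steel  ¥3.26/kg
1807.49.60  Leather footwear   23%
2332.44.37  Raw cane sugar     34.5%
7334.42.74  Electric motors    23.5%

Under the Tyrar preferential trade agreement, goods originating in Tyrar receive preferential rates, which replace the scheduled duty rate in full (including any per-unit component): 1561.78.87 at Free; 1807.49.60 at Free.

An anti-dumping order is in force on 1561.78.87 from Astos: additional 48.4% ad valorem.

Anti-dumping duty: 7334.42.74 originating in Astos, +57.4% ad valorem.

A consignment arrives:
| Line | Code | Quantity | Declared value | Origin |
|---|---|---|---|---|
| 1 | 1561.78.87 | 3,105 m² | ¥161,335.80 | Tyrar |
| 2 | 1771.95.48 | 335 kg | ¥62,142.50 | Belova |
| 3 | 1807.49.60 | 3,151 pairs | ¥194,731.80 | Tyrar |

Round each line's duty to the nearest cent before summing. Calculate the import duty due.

¥1,092.10

Line 1 (1561.78.87, Tyrar, 3,105 m², ¥161,335.80):
Base rate for 1561.78.87 is 27%.
Origin Tyrar qualifies under the Coray–Tyrar agreement and 1561.78.87 is covered: preferential rate Free applies instead.
The additional-duty order on 1561.78.87 targets Astos, not Tyrar; it does not apply.
Duty = ¥161,335.80 × 0% = ¥0.00.
Line 2 (1771.95.48, Belova, 335 kg, ¥62,142.50):
Base rate for 1771.95.48 is ¥3.26/kg.
Duty = 335 × ¥3.26 = ¥1,092.10.
Line 3 (1807.49.60, Tyrar, 3,151 pairs, ¥194,731.80):
Base rate for 1807.49.60 is 23%.
Origin Tyrar qualifies under the Coray–Tyrar agreement and 1807.49.60 is covered: preferential rate Free applies instead.
Duty = ¥194,731.80 × 0% = ¥0.00.
Total = ¥0.00 + ¥1,092.10 + ¥0.00 = ¥1,092.10.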